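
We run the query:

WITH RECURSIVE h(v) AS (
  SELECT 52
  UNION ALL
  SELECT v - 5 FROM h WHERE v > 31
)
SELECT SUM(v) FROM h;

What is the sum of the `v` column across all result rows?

237

Base: v=52.
Iteration 1: 52 > 31 holds -> v = 52 - 5 = 47.
Iteration 2: 47 > 31 holds -> v = 47 - 5 = 42.
Iteration 3: 42 > 31 holds -> v = 42 - 5 = 37.
Iteration 4: 37 > 31 holds -> v = 37 - 5 = 32.
Iteration 5: 32 > 31 holds -> v = 32 - 5 = 27.
Iteration 6: 27 > 31 fails; recursion stops.
SUM(v) = 52 + 47 + 42 + 37 + 32 + 27 = 237.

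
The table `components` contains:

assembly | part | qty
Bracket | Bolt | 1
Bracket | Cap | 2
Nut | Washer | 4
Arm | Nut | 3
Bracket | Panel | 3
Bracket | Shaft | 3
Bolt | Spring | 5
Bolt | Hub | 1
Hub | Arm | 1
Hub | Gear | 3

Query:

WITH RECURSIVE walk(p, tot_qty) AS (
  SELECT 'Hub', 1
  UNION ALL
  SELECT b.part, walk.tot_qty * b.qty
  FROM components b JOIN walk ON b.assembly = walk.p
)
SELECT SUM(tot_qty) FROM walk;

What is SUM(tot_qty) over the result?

20

Base: (Hub, tot_qty=1).
Iteration 1: components of {Hub} -> Arm = 1*1 = 1, Gear = 1*3 = 3.
Iteration 2: components of {Arm,Gear} -> Nut = 1*3 = 3.
Iteration 3: components of {Nut} -> Washer = 3*4 = 12.
Iteration 4: no further components; recursion stops.
SUM(tot_qty) = 1 + 3 + 1 + 3 + 12 = 20.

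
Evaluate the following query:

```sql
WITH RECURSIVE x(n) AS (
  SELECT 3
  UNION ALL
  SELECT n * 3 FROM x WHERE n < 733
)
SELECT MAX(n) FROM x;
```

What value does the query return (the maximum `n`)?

2187

Base: n=3.
Iteration 1: 3 < 733 holds -> n = 3 * 3 = 9.
Iteration 2: 9 < 733 holds -> n = 9 * 3 = 27.
Iteration 3: 27 < 733 holds -> n = 27 * 3 = 81.
Iteration 4: 81 < 733 holds -> n = 81 * 3 = 243.
Iteration 5: 243 < 733 holds -> n = 243 * 3 = 729.
Iteration 6: 729 < 733 holds -> n = 729 * 3 = 2187.
Iteration 7: 2187 < 733 fails; recursion stops.
n values: 3, 9, 27, 81, 243, 729, 2187; the maximum is 2187.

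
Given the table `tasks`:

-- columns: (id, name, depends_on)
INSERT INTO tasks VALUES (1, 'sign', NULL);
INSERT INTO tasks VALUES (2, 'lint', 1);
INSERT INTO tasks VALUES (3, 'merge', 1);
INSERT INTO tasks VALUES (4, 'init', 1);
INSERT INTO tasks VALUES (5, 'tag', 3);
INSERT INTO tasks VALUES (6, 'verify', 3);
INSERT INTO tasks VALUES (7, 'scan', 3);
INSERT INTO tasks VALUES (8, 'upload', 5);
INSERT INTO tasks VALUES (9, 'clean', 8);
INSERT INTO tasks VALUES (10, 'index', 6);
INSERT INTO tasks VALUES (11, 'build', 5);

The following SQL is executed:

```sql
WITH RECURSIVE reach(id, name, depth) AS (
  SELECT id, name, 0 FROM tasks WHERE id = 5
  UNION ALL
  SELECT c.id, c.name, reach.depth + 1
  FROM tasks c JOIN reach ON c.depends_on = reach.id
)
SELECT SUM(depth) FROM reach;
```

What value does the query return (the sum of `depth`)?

Base: id=5 (tag) at depth 0.
Iteration 1: rows with depends_on in {5} -> upload (id 8, depth 1), build (id 11, depth 1).
Iteration 2: rows with depends_on in {8,11} -> clean (id 9, depth 2).
Iteration 3: no rows with depends_on in {9}; recursion stops.
SUM(depth) = 0 + 1 + 1 + 2 = 4.

4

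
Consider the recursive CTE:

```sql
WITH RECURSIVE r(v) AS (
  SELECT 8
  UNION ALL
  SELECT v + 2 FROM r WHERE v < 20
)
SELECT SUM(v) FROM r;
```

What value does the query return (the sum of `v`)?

98

Base: v=8.
Iteration 1: 8 < 20 holds -> v = 8 + 2 = 10.
Iteration 2: 10 < 20 holds -> v = 10 + 2 = 12.
Iteration 3: 12 < 20 holds -> v = 12 + 2 = 14.
Iteration 4: 14 < 20 holds -> v = 14 + 2 = 16.
Iteration 5: 16 < 20 holds -> v = 16 + 2 = 18.
Iteration 6: 18 < 20 holds -> v = 18 + 2 = 20.
Iteration 7: 20 < 20 fails; recursion stops.
SUM(v) = 8 + 10 + 12 + 14 + 16 + 18 + 20 = 98.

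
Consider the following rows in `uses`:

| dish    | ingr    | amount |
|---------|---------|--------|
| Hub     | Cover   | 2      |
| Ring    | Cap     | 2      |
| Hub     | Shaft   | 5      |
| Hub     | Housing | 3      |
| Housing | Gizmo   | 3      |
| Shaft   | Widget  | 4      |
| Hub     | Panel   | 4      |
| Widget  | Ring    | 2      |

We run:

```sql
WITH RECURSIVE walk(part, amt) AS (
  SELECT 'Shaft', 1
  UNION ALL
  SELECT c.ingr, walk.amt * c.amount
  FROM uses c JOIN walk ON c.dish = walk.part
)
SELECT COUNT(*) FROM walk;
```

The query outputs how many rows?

Base: (Shaft, amt=1).
Iteration 1: components of {Shaft} -> Widget = 1*4 = 4.
Iteration 2: components of {Widget} -> Ring = 4*2 = 8.
Iteration 3: components of {Ring} -> Cap = 8*2 = 16.
Iteration 4: no further components; recursion stops.
Total rows emitted: 4.

4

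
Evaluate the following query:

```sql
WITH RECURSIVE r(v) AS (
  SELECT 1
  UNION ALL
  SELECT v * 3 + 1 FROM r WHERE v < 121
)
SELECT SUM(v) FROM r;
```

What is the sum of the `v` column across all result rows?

Base: v=1.
Iteration 1: 1 < 121 holds -> v = 1 * 3 + 1 = 4.
Iteration 2: 4 < 121 holds -> v = 4 * 3 + 1 = 13.
Iteration 3: 13 < 121 holds -> v = 13 * 3 + 1 = 40.
Iteration 4: 40 < 121 holds -> v = 40 * 3 + 1 = 121.
Iteration 5: 121 < 121 fails; recursion stops.
SUM(v) = 1 + 4 + 13 + 40 + 121 = 179.

179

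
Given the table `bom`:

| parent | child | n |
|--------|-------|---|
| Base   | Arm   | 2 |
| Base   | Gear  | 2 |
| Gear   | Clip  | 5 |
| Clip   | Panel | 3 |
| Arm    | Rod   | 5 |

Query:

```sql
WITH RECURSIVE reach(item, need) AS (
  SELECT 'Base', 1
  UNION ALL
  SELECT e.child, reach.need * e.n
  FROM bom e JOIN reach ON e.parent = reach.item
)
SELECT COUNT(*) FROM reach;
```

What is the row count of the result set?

6

Base: (Base, need=1).
Iteration 1: components of {Base} -> Arm = 1*2 = 2, Gear = 1*2 = 2.
Iteration 2: components of {Arm,Gear} -> Clip = 2*5 = 10, Rod = 2*5 = 10.
Iteration 3: components of {Clip,Rod} -> Panel = 10*3 = 30.
Iteration 4: no further components; recursion stops.
Total rows emitted: 6.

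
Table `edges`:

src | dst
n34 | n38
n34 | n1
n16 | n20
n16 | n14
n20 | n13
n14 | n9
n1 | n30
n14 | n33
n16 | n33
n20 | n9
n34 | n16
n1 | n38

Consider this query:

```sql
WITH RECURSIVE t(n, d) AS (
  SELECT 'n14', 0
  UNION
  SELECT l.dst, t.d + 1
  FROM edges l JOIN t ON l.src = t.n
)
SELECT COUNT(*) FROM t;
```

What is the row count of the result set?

3

Base: (n14, d=0).
Iteration 1: edges from {n14} -> (n33, d=1), (n9, d=1).
Iteration 2: no outgoing edges from {n33,n9}; recursion stops.
Total rows emitted: 3.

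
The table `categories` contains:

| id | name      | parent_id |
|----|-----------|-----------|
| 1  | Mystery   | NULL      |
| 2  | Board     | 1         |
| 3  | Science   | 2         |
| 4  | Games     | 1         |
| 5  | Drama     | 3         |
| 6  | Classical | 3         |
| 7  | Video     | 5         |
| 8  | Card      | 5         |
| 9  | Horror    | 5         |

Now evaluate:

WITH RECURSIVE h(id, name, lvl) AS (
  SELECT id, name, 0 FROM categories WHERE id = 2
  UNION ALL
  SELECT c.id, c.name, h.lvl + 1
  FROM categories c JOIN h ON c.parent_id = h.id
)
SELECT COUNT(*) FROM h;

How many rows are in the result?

Base: id=2 (Board) at lvl 0.
Iteration 1: rows with parent_id in {2} -> Science (id 3, lvl 1).
Iteration 2: rows with parent_id in {3} -> Drama (id 5, lvl 2), Classical (id 6, lvl 2).
Iteration 3: rows with parent_id in {5,6} -> Video (id 7, lvl 3), Card (id 8, lvl 3), Horror (id 9, lvl 3).
Iteration 4: no rows with parent_id in {7,8,9}; recursion stops.
Total rows emitted: 7.

7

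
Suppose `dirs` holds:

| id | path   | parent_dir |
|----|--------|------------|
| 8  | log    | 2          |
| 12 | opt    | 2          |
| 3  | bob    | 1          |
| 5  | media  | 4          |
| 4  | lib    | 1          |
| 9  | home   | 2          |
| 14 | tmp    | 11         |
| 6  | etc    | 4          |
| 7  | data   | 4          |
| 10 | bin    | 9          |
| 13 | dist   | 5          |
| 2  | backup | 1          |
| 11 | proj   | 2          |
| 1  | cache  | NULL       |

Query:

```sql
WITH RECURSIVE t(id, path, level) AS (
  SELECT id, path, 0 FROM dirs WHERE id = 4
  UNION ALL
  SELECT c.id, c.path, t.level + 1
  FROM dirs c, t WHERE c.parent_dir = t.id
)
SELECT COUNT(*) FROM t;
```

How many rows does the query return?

Base: id=4 (lib) at level 0.
Iteration 1: rows with parent_dir in {4} -> media (id 5, level 1), etc (id 6, level 1), data (id 7, level 1).
Iteration 2: rows with parent_dir in {5,6,7} -> dist (id 13, level 2).
Iteration 3: no rows with parent_dir in {13}; recursion stops.
Total rows emitted: 5.

5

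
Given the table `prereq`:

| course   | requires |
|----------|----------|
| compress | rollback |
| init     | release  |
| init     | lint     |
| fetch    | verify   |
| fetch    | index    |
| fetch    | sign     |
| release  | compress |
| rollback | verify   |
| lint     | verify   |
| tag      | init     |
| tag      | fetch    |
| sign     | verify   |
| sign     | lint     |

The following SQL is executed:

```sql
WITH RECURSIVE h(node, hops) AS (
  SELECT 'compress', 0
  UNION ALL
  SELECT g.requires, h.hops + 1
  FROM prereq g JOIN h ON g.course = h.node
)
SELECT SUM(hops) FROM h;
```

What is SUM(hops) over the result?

3

Base: (compress, hops=0).
Iteration 1: edges from {compress} -> (rollback, hops=1).
Iteration 2: edges from {rollback} -> (verify, hops=2).
Iteration 3: no outgoing edges from {verify}; recursion stops.
SUM(hops) = 0 + 1 + 2 = 3.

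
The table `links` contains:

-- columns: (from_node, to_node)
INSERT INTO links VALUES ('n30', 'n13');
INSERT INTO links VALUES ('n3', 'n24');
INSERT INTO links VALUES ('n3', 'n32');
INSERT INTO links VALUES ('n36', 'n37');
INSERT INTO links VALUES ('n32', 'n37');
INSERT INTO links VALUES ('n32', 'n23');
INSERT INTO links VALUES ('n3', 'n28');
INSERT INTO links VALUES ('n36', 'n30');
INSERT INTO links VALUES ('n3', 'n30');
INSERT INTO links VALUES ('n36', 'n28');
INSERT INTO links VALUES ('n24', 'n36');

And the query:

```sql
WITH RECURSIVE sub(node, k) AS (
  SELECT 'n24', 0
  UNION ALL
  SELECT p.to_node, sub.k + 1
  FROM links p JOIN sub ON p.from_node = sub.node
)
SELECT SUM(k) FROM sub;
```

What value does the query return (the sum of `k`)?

Base: (n24, k=0).
Iteration 1: edges from {n24} -> (n36, k=1).
Iteration 2: edges from {n36} -> (n28, k=2), (n30, k=2), (n37, k=2).
Iteration 3: edges from {n28,n30,n37} -> (n13, k=3).
Iteration 4: no outgoing edges from {n13}; recursion stops.
SUM(k) = 0 + 1 + 2 + 2 + 2 + 3 = 10.

10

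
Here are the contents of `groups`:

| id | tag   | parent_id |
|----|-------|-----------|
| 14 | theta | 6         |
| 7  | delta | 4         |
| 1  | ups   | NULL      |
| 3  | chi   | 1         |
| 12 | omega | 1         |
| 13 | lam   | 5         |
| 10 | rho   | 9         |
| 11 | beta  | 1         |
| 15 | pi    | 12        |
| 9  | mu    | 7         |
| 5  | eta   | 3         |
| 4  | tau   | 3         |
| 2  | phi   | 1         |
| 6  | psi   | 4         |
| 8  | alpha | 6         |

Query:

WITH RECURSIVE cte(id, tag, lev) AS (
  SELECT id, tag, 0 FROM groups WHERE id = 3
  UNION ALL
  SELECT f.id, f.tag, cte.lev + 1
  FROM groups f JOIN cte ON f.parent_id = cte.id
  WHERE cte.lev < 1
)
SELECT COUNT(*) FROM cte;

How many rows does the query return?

Base: id=3 (chi) at lev 0.
Iteration 1: rows with parent_id in {3} -> tau (id 4, lev 1), eta (id 5, lev 1).
Iteration 2: lev < 1 fails for all current rows; recursion stops.
Total rows emitted: 3.

3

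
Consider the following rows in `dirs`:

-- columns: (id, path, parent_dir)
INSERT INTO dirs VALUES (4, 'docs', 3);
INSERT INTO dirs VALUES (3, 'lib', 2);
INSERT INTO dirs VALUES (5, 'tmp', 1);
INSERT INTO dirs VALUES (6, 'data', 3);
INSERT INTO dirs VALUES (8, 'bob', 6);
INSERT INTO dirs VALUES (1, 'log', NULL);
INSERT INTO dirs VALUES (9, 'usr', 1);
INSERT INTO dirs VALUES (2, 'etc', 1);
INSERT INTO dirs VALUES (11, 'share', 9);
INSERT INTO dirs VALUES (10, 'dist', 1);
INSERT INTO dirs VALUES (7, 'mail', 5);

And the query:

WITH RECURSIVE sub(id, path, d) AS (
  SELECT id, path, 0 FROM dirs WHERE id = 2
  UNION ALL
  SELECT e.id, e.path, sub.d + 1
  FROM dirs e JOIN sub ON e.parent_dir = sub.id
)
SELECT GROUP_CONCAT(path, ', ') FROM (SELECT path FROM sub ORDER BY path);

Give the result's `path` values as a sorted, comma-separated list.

Base: id=2 (etc) at d 0.
Iteration 1: rows with parent_dir in {2} -> lib (id 3, d 1).
Iteration 2: rows with parent_dir in {3} -> docs (id 4, d 2), data (id 6, d 2).
Iteration 3: rows with parent_dir in {4,6} -> bob (id 8, d 3).
Iteration 4: no rows with parent_dir in {8}; recursion stops.

bob, data, docs, etc, lib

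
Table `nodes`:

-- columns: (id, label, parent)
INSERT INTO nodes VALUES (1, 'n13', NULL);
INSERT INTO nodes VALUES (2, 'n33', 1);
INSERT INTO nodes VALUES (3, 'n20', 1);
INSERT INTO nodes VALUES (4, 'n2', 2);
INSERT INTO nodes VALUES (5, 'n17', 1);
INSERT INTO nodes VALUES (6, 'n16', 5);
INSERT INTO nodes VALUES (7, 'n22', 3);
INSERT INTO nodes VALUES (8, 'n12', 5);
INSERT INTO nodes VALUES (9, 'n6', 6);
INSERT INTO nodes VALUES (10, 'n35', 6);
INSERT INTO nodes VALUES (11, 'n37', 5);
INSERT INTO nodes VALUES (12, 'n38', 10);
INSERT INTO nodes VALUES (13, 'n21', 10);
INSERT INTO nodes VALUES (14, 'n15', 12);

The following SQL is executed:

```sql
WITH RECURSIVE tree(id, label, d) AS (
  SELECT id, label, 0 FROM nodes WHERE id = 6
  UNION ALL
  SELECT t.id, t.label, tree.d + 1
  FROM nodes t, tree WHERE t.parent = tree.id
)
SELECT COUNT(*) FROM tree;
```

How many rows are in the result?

Base: id=6 (n16) at d 0.
Iteration 1: rows with parent in {6} -> n6 (id 9, d 1), n35 (id 10, d 1).
Iteration 2: rows with parent in {9,10} -> n38 (id 12, d 2), n21 (id 13, d 2).
Iteration 3: rows with parent in {12,13} -> n15 (id 14, d 3).
Iteration 4: no rows with parent in {14}; recursion stops.
Total rows emitted: 6.

6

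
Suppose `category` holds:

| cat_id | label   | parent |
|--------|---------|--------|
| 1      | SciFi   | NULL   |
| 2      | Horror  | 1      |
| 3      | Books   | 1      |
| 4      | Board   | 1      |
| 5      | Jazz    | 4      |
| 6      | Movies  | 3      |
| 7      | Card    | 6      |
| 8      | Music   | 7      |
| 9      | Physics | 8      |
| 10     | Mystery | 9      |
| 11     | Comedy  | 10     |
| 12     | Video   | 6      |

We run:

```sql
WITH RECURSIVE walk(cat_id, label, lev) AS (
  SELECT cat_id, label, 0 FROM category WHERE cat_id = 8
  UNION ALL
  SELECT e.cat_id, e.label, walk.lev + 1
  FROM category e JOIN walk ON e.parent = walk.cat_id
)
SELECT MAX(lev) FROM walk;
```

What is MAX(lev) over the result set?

3

Base: cat_id=8 (Music) at lev 0.
Iteration 1: rows with parent in {8} -> Physics (id 9, lev 1).
Iteration 2: rows with parent in {9} -> Mystery (id 10, lev 2).
Iteration 3: rows with parent in {10} -> Comedy (id 11, lev 3).
Iteration 4: no rows with parent in {11}; recursion stops.
lev values: 0, 1, 2, 3; the maximum is 3.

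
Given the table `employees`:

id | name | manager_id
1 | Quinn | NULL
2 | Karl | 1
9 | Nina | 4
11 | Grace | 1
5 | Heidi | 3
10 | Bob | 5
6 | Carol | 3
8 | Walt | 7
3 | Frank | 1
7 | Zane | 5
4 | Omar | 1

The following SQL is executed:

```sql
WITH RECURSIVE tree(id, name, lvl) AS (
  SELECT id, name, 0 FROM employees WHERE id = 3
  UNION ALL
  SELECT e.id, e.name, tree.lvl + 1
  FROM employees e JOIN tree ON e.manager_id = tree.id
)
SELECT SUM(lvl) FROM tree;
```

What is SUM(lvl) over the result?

9

Base: id=3 (Frank) at lvl 0.
Iteration 1: rows with manager_id in {3} -> Heidi (id 5, lvl 1), Carol (id 6, lvl 1).
Iteration 2: rows with manager_id in {5,6} -> Zane (id 7, lvl 2), Bob (id 10, lvl 2).
Iteration 3: rows with manager_id in {7,10} -> Walt (id 8, lvl 3).
Iteration 4: no rows with manager_id in {8}; recursion stops.
SUM(lvl) = 0 + 1 + 1 + 2 + 2 + 3 = 9.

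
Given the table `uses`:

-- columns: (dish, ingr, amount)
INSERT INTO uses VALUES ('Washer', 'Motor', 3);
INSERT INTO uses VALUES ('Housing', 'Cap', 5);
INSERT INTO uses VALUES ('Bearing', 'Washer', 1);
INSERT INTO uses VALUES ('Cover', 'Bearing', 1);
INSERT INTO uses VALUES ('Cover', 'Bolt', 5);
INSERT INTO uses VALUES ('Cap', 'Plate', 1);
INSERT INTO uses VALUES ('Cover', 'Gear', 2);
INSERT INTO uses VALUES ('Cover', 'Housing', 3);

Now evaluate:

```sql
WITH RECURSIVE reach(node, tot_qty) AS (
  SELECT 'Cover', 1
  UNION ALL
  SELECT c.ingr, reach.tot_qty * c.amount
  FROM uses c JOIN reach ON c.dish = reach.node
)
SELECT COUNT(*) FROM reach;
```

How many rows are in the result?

9

Base: (Cover, tot_qty=1).
Iteration 1: components of {Cover} -> Bearing = 1*1 = 1, Bolt = 1*5 = 5, Gear = 1*2 = 2, Housing = 1*3 = 3.
Iteration 2: components of {Bearing,Bolt,Gear,Housing} -> Cap = 3*5 = 15, Washer = 1*1 = 1.
Iteration 3: components of {Cap,Washer} -> Motor = 1*3 = 3, Plate = 15*1 = 15.
Iteration 4: no further components; recursion stops.
Total rows emitted: 9.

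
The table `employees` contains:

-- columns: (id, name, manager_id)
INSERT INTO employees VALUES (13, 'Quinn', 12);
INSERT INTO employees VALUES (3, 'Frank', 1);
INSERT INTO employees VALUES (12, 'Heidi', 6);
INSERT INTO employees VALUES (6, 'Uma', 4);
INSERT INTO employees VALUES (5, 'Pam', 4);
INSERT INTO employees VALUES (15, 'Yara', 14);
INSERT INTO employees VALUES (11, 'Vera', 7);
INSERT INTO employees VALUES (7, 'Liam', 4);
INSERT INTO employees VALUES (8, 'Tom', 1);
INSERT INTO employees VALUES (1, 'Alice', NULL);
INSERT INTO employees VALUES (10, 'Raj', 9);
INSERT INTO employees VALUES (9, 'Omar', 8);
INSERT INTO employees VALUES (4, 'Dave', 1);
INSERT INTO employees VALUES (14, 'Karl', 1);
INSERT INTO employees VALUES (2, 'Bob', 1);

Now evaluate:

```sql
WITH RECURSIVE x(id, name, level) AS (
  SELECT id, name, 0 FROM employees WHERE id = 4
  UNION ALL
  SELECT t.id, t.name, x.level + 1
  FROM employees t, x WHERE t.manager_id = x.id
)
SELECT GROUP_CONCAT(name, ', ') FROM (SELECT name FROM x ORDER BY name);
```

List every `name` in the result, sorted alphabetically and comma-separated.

Dave, Heidi, Liam, Pam, Quinn, Uma, Vera

Base: id=4 (Dave) at level 0.
Iteration 1: rows with manager_id in {4} -> Pam (id 5, level 1), Uma (id 6, level 1), Liam (id 7, level 1).
Iteration 2: rows with manager_id in {5,6,7} -> Vera (id 11, level 2), Heidi (id 12, level 2).
Iteration 3: rows with manager_id in {11,12} -> Quinn (id 13, level 3).
Iteration 4: no rows with manager_id in {13}; recursion stops.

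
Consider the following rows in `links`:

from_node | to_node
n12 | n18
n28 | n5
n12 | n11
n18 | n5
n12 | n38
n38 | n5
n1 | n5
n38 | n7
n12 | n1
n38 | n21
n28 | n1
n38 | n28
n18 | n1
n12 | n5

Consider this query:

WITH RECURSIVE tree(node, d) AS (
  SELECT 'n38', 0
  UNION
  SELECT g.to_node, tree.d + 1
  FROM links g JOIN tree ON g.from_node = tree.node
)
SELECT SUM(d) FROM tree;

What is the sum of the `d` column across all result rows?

Base: (n38, d=0).
Iteration 1: edges from {n38} -> (n21, d=1), (n28, d=1), (n5, d=1), (n7, d=1).
Iteration 2: edges from {n21,n28,n5,n7} -> (n1, d=2), (n5, d=2).
Iteration 3: edges from {n1,n5} -> (n5, d=3).
Iteration 4: no outgoing edges from {n5}; recursion stops.
SUM(d) = 0 + 1 + 1 + 1 + 1 + 2 + 2 + 3 = 11.

11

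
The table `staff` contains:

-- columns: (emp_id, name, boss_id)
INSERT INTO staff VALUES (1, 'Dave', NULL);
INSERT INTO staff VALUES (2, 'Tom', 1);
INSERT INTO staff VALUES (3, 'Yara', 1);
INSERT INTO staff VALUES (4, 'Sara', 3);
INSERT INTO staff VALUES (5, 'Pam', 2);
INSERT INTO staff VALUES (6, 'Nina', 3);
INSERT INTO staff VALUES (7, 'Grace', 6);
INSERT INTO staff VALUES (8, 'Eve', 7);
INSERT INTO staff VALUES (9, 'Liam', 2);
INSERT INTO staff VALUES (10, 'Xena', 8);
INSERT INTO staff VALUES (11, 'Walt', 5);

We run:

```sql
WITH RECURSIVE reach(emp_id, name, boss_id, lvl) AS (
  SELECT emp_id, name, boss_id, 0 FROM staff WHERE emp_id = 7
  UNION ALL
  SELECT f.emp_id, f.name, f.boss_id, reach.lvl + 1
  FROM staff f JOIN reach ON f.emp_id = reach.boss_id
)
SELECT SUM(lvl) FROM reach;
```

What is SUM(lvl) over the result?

Base: emp_id=7 (Grace), boss_id=6, lvl 0.
Iteration 1: join on emp_id=6 -> Nina (id 6, boss_id=3, lvl 1).
Iteration 2: join on emp_id=3 -> Yara (id 3, boss_id=1, lvl 2).
Iteration 3: join on emp_id=1 -> Dave (id 1, boss_id=NULL, lvl 3).
Iteration 4: boss_id is NULL; no match; recursion stops.
SUM(lvl) = 0 + 1 + 2 + 3 = 6.

6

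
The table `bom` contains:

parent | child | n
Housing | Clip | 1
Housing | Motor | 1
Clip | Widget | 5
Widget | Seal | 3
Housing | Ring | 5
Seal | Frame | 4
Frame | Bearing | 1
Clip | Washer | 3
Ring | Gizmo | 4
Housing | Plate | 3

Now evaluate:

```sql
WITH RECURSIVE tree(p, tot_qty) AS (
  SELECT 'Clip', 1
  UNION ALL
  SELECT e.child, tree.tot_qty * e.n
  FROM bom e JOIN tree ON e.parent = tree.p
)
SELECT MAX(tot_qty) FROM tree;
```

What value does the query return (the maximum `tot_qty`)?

Base: (Clip, tot_qty=1).
Iteration 1: components of {Clip} -> Washer = 1*3 = 3, Widget = 1*5 = 5.
Iteration 2: components of {Washer,Widget} -> Seal = 5*3 = 15.
Iteration 3: components of {Seal} -> Frame = 15*4 = 60.
Iteration 4: components of {Frame} -> Bearing = 60*1 = 60.
Iteration 5: no further components; recursion stops.
tot_qty values: 1, 5, 3, 15, 60, 60; the maximum is 60.

60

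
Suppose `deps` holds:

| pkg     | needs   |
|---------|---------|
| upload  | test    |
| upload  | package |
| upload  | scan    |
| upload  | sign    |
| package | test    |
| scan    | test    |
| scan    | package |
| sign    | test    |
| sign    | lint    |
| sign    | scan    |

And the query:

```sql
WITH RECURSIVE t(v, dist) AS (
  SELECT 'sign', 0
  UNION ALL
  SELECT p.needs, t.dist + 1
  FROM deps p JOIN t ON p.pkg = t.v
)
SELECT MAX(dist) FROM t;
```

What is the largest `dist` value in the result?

Base: (sign, dist=0).
Iteration 1: edges from {sign} -> (lint, dist=1), (scan, dist=1), (test, dist=1).
Iteration 2: edges from {lint,scan,test} -> (package, dist=2), (test, dist=2).
Iteration 3: edges from {package,test} -> (test, dist=3).
Iteration 4: no outgoing edges from {test}; recursion stops.
dist values: 0, 1, 1, 1, 2, 2, 3; the maximum is 3.

3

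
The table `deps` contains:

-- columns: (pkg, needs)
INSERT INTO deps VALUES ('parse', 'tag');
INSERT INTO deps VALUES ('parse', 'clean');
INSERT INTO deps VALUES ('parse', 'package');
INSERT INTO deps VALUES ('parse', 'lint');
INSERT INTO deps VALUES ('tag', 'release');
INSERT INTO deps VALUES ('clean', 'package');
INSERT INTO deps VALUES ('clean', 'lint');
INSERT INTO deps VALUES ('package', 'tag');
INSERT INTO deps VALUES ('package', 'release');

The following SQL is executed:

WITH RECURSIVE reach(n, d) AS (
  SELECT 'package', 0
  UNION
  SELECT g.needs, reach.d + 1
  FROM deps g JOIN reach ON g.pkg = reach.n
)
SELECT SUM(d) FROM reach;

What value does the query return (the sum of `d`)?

Base: (package, d=0).
Iteration 1: edges from {package} -> (release, d=1), (tag, d=1).
Iteration 2: edges from {release,tag} -> (release, d=2).
Iteration 3: no outgoing edges from {release}; recursion stops.
SUM(d) = 0 + 1 + 1 + 2 = 4.

4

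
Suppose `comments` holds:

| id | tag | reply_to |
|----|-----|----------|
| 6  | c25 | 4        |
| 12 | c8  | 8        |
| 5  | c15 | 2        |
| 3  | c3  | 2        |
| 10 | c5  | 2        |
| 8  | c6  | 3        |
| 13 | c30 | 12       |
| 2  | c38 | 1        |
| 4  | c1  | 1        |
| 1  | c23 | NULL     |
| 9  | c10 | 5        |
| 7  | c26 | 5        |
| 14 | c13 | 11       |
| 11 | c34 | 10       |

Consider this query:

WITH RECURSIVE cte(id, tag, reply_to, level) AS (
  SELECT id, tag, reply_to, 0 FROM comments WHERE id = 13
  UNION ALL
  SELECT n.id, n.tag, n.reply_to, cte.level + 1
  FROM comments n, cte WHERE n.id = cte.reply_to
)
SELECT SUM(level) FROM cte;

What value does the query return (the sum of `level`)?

15

Base: id=13 (c30), reply_to=12, level 0.
Iteration 1: join on id=12 -> c8 (id 12, reply_to=8, level 1).
Iteration 2: join on id=8 -> c6 (id 8, reply_to=3, level 2).
Iteration 3: join on id=3 -> c3 (id 3, reply_to=2, level 3).
Iteration 4: join on id=2 -> c38 (id 2, reply_to=1, level 4).
Iteration 5: join on id=1 -> c23 (id 1, reply_to=NULL, level 5).
Iteration 6: reply_to is NULL; no match; recursion stops.
SUM(level) = 0 + 1 + 2 + 3 + 4 + 5 = 15.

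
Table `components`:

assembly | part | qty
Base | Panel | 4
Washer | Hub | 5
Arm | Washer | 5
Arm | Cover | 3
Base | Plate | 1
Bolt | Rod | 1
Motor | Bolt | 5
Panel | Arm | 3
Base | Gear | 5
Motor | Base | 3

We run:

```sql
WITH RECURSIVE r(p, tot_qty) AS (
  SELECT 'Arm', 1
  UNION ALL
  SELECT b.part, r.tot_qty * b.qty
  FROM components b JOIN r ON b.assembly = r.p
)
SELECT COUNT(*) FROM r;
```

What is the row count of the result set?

Base: (Arm, tot_qty=1).
Iteration 1: components of {Arm} -> Cover = 1*3 = 3, Washer = 1*5 = 5.
Iteration 2: components of {Cover,Washer} -> Hub = 5*5 = 25.
Iteration 3: no further components; recursion stops.
Total rows emitted: 4.

4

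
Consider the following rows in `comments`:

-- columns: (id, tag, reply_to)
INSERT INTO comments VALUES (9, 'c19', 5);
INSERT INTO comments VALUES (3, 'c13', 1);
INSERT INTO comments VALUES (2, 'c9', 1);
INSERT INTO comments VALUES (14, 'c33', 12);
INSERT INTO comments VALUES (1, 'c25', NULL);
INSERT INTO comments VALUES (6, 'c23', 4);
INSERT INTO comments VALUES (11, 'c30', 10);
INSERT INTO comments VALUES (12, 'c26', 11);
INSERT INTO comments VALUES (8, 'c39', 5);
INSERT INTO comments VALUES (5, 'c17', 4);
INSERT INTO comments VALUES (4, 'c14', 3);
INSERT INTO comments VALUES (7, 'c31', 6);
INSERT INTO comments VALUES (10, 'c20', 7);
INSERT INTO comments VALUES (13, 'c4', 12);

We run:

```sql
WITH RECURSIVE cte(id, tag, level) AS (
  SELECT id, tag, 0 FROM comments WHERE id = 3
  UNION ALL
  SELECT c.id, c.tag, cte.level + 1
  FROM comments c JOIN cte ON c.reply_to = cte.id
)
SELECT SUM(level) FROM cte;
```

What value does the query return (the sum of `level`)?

43

Base: id=3 (c13) at level 0.
Iteration 1: rows with reply_to in {3} -> c14 (id 4, level 1).
Iteration 2: rows with reply_to in {4} -> c17 (id 5, level 2), c23 (id 6, level 2).
Iteration 3: rows with reply_to in {5,6} -> c31 (id 7, level 3), c39 (id 8, level 3), c19 (id 9, level 3).
Iteration 4: rows with reply_to in {7,8,9} -> c20 (id 10, level 4).
Iteration 5: rows with reply_to in {10} -> c30 (id 11, level 5).
Iteration 6: rows with reply_to in {11} -> c26 (id 12, level 6).
Iteration 7: rows with reply_to in {12} -> c4 (id 13, level 7), c33 (id 14, level 7).
Iteration 8: no rows with reply_to in {13,14}; recursion stops.
SUM(level) = 0 + 1 + 2 + 2 + 3 + 3 + 3 + 4 + 5 + 6 + 7 + 7 = 43.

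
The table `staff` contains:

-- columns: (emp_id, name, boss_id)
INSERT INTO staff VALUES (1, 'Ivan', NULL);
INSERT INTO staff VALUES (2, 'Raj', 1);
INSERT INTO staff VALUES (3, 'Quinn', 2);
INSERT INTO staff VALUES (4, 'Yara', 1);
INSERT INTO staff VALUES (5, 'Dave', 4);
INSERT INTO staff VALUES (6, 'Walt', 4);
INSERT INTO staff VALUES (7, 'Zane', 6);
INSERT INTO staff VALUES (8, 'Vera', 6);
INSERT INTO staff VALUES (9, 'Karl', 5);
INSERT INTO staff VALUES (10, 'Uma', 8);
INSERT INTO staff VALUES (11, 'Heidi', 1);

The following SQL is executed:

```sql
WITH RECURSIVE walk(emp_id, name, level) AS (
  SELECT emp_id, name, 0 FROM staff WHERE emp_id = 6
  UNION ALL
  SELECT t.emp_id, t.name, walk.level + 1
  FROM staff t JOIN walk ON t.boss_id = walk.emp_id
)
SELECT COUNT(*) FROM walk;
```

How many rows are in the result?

Base: emp_id=6 (Walt) at level 0.
Iteration 1: rows with boss_id in {6} -> Zane (id 7, level 1), Vera (id 8, level 1).
Iteration 2: rows with boss_id in {7,8} -> Uma (id 10, level 2).
Iteration 3: no rows with boss_id in {10}; recursion stops.
Total rows emitted: 4.

4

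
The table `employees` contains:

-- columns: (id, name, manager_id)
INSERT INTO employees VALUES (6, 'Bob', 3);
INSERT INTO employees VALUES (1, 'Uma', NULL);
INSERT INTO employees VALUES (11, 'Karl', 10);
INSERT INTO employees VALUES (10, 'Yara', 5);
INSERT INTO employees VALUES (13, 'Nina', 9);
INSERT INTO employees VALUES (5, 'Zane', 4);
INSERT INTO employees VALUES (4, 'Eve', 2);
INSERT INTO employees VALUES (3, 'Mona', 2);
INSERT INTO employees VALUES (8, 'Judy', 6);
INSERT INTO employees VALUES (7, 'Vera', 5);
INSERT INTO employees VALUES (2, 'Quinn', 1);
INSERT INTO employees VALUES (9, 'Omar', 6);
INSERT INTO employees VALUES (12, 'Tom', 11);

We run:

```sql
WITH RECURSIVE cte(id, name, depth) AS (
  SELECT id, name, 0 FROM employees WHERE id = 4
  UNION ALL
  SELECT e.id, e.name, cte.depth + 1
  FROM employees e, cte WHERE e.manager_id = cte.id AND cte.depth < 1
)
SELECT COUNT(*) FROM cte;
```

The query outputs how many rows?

Base: id=4 (Eve) at depth 0.
Iteration 1: rows with manager_id in {4} -> Zane (id 5, depth 1).
Iteration 2: depth < 1 fails for all current rows; recursion stops.
Total rows emitted: 2.

2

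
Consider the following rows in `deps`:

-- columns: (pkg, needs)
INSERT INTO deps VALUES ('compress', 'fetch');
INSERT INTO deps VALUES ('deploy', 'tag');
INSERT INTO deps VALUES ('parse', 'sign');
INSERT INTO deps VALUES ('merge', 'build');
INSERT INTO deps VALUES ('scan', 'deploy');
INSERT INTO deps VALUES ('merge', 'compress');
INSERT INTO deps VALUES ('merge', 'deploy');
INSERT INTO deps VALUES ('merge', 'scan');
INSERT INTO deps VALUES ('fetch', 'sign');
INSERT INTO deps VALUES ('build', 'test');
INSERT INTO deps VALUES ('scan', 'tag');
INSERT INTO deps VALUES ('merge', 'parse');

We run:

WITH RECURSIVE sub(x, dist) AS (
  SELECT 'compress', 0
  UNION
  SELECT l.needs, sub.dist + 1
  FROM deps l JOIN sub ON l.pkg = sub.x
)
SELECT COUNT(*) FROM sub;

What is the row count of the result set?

Base: (compress, dist=0).
Iteration 1: edges from {compress} -> (fetch, dist=1).
Iteration 2: edges from {fetch} -> (sign, dist=2).
Iteration 3: no outgoing edges from {sign}; recursion stops.
Total rows emitted: 3.

3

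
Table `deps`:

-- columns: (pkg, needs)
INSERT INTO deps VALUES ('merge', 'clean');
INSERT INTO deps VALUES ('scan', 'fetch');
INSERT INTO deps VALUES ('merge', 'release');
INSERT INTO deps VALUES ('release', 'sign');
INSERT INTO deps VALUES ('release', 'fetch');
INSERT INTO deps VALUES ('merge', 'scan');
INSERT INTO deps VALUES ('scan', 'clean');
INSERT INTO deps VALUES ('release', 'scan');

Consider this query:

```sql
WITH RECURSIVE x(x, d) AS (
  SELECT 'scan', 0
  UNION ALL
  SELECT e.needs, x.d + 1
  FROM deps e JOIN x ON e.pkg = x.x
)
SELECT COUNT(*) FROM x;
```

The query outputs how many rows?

Base: (scan, d=0).
Iteration 1: edges from {scan} -> (clean, d=1), (fetch, d=1).
Iteration 2: no outgoing edges from {clean,fetch}; recursion stops.
Total rows emitted: 3.

3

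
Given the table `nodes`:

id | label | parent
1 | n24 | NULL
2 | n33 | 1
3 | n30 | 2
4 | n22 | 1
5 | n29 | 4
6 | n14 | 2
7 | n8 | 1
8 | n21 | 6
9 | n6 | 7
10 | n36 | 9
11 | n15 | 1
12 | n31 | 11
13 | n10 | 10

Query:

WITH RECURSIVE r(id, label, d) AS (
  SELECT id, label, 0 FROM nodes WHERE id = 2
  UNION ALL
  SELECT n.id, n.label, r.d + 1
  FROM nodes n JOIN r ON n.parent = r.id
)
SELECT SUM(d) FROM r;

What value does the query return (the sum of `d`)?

Base: id=2 (n33) at d 0.
Iteration 1: rows with parent in {2} -> n30 (id 3, d 1), n14 (id 6, d 1).
Iteration 2: rows with parent in {3,6} -> n21 (id 8, d 2).
Iteration 3: no rows with parent in {8}; recursion stops.
SUM(d) = 0 + 1 + 1 + 2 = 4.

4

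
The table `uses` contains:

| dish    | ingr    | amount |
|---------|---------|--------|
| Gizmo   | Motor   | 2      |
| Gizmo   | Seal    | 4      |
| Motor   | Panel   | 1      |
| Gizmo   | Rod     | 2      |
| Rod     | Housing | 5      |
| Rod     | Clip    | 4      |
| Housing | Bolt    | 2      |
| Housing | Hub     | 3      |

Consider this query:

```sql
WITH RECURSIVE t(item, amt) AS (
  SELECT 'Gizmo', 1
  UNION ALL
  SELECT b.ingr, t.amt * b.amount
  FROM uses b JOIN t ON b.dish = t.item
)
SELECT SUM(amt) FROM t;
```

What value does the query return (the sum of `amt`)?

Base: (Gizmo, amt=1).
Iteration 1: components of {Gizmo} -> Motor = 1*2 = 2, Rod = 1*2 = 2, Seal = 1*4 = 4.
Iteration 2: components of {Motor,Rod,Seal} -> Clip = 2*4 = 8, Housing = 2*5 = 10, Panel = 2*1 = 2.
Iteration 3: components of {Clip,Housing,Panel} -> Bolt = 10*2 = 20, Hub = 10*3 = 30.
Iteration 4: no further components; recursion stops.
SUM(amt) = 1 + 2 + 4 + 2 + 2 + 10 + 8 + 20 + 30 = 79.

79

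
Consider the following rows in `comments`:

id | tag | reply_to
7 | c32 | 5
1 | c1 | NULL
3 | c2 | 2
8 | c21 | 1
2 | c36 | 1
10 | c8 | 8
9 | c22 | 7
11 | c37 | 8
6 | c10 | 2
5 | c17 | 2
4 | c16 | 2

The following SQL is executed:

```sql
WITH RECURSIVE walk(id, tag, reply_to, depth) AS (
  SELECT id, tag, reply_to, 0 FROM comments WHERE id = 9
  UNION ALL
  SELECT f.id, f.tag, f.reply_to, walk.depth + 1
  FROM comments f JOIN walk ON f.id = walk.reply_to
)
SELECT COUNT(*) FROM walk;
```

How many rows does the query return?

5

Base: id=9 (c22), reply_to=7, depth 0.
Iteration 1: join on id=7 -> c32 (id 7, reply_to=5, depth 1).
Iteration 2: join on id=5 -> c17 (id 5, reply_to=2, depth 2).
Iteration 3: join on id=2 -> c36 (id 2, reply_to=1, depth 3).
Iteration 4: join on id=1 -> c1 (id 1, reply_to=NULL, depth 4).
Iteration 5: reply_to is NULL; no match; recursion stops.
Total rows emitted: 5.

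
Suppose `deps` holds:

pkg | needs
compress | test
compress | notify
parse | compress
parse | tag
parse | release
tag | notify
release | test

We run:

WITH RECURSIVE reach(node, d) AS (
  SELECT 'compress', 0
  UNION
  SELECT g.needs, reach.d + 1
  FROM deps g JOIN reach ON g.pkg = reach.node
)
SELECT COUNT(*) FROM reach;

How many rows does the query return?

Base: (compress, d=0).
Iteration 1: edges from {compress} -> (notify, d=1), (test, d=1).
Iteration 2: no outgoing edges from {notify,test}; recursion stops.
Total rows emitted: 3.

3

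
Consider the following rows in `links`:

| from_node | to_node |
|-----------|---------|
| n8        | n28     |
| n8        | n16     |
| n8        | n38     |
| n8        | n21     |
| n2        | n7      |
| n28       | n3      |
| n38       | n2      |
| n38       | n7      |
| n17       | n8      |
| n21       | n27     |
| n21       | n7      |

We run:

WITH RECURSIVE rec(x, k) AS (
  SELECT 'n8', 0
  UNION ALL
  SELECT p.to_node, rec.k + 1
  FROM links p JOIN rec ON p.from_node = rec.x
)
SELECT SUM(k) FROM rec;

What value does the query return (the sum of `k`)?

17

Base: (n8, k=0).
Iteration 1: edges from {n8} -> (n16, k=1), (n21, k=1), (n28, k=1), (n38, k=1).
Iteration 2: edges from {n16,n21,n28,n38} -> (n2, k=2), (n27, k=2), (n3, k=2), (n7, k=2) x2. [UNION ALL keeps all 5 new rows, including repeats]
Iteration 3: edges from {n2,n27,n3,n7} -> (n7, k=3).
Iteration 4: no outgoing edges from {n7}; recursion stops.
SUM(k) = 0 + 1 + 1 + 1 + 1 + 2 + 2 + 2 + 2 + 2 + 3 = 17.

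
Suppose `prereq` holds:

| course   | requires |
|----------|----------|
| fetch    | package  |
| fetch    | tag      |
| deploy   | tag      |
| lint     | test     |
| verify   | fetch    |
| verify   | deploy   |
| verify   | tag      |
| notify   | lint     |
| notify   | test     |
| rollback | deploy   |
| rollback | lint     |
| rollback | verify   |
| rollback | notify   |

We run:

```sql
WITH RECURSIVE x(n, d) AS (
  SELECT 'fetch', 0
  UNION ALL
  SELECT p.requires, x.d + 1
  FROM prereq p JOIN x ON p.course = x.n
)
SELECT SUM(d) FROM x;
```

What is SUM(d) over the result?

2

Base: (fetch, d=0).
Iteration 1: edges from {fetch} -> (package, d=1), (tag, d=1).
Iteration 2: no outgoing edges from {package,tag}; recursion stops.
SUM(d) = 0 + 1 + 1 = 2.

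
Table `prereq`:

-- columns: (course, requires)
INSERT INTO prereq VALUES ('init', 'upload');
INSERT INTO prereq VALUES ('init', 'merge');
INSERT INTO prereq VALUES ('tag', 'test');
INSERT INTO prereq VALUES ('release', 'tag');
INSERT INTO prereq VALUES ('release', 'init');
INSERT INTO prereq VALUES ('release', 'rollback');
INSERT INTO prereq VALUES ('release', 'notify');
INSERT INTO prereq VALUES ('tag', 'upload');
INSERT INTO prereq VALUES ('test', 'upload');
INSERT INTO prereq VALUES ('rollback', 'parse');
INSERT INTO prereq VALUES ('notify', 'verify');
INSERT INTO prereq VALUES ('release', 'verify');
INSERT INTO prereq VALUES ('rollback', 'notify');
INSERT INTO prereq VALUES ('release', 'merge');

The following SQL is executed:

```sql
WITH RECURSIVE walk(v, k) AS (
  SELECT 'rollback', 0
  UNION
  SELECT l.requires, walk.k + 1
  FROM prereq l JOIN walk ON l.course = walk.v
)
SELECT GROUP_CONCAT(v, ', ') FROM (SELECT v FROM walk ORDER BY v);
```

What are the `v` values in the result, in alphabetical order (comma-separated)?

Base: (rollback, k=0).
Iteration 1: edges from {rollback} -> (notify, k=1), (parse, k=1).
Iteration 2: edges from {notify,parse} -> (verify, k=2).
Iteration 3: no outgoing edges from {verify}; recursion stops.

notify, parse, rollback, verify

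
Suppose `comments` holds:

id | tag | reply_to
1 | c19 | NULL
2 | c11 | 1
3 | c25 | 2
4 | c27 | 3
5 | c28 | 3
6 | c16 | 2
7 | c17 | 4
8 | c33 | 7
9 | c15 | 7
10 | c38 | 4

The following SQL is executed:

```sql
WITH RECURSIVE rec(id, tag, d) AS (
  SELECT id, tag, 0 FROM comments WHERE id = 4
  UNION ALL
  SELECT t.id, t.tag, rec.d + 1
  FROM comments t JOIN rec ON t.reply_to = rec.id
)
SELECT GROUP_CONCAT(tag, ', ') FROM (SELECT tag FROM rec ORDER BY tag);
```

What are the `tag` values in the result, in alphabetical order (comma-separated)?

Base: id=4 (c27) at d 0.
Iteration 1: rows with reply_to in {4} -> c17 (id 7, d 1), c38 (id 10, d 1).
Iteration 2: rows with reply_to in {7,10} -> c33 (id 8, d 2), c15 (id 9, d 2).
Iteration 3: no rows with reply_to in {8,9}; recursion stops.

c15, c17, c27, c33, c38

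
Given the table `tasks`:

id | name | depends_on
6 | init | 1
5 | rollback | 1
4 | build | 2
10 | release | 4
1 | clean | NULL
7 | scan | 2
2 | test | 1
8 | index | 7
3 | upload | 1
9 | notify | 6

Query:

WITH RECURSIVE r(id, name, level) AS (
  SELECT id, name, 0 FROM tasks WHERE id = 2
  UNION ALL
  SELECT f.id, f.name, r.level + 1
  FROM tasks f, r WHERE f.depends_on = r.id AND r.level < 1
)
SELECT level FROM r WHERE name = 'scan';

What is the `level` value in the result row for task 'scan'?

Base: id=2 (test) at level 0.
Iteration 1: rows with depends_on in {2} -> build (id 4, level 1), scan (id 7, level 1).
Iteration 2: level < 1 fails for all current rows; recursion stops.

1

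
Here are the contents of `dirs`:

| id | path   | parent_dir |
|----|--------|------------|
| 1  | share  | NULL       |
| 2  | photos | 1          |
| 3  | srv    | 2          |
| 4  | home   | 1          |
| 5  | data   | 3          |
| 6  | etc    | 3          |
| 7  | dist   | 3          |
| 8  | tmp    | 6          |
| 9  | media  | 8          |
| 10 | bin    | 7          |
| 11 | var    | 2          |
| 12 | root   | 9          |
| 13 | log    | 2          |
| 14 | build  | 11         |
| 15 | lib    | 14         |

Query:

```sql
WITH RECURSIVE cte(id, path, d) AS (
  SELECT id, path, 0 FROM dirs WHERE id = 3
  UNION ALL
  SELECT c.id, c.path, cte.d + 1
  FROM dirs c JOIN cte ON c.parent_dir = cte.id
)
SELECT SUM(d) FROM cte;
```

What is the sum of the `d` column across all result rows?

Base: id=3 (srv) at d 0.
Iteration 1: rows with parent_dir in {3} -> data (id 5, d 1), etc (id 6, d 1), dist (id 7, d 1).
Iteration 2: rows with parent_dir in {5,6,7} -> tmp (id 8, d 2), bin (id 10, d 2).
Iteration 3: rows with parent_dir in {8,10} -> media (id 9, d 3).
Iteration 4: rows with parent_dir in {9} -> root (id 12, d 4).
Iteration 5: no rows with parent_dir in {12}; recursion stops.
SUM(d) = 0 + 1 + 1 + 1 + 2 + 2 + 3 + 4 = 14.

14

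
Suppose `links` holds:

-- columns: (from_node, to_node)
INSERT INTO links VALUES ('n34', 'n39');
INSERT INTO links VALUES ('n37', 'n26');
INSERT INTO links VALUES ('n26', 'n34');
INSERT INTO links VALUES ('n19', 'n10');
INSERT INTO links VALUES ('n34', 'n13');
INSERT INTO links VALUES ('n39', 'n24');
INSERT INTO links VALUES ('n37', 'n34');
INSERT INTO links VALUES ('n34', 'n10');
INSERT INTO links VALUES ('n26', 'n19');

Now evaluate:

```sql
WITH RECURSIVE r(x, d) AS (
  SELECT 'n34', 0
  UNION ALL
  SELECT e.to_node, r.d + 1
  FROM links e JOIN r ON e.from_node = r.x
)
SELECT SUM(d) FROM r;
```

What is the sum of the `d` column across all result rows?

5

Base: (n34, d=0).
Iteration 1: edges from {n34} -> (n10, d=1), (n13, d=1), (n39, d=1).
Iteration 2: edges from {n10,n13,n39} -> (n24, d=2).
Iteration 3: no outgoing edges from {n24}; recursion stops.
SUM(d) = 0 + 1 + 1 + 1 + 2 = 5.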